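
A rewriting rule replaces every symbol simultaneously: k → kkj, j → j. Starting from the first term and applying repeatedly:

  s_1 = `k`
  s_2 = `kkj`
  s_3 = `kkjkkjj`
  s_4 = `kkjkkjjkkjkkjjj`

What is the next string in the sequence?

Rewriting the 15 symbols of kkjkkjjkkjkkjjj one by one yields kkj kkj j kkj kkj j j kkj kkj j kkj kkj j j j; concatenated:

kkjkkjjkkjkkjjjkkjkkjjkkjkkjjjj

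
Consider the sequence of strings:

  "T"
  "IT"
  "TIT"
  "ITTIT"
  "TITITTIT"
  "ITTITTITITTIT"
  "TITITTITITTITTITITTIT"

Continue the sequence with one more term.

Each term (from the third on) is the two preceding terms concatenated in order: term 3 = T·IT = TIT.
So term 8 is ITTITTITITTIT·TITITTITITTITTITITTIT.

ITTITTITITTITTITITTITITTITTITITTIT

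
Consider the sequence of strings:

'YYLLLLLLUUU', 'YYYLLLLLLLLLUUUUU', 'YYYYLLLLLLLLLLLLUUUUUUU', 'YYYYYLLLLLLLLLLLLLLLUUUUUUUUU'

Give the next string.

The n-th term is n Y's then 3n L's then 2n-1 U's, where the shown terms are n = 2, 3, 4, 5.
For the next term, n = 6, so the run lengths are 6, 18, 11.

YYYYYYLLLLLLLLLLLLLLLLLLUUUUUUUUUUU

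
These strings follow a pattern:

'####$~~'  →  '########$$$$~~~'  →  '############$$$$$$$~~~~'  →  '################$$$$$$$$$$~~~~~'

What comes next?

####################$$$$$$$$$$$$$~~~~~~

Each string has the form #^{4n} $^{3n-2} ~^{n+1} (n = 1, 2, …).
At n = 5 the blocks have lengths 20, 13, 6.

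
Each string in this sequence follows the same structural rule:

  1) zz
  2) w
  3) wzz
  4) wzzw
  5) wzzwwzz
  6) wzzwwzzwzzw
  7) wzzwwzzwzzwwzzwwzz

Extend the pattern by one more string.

wzzwwzzwzzwwzzwwzzwzzwwzzwzzw

This is a Fibonacci-style word recurrence s(k) = s(k−1)·s(k−2): e.g. w·zz = wzz.
Continuing: wzzwwzzwzzwwzzwwzz · wzzwwzzwzzw gives term 8.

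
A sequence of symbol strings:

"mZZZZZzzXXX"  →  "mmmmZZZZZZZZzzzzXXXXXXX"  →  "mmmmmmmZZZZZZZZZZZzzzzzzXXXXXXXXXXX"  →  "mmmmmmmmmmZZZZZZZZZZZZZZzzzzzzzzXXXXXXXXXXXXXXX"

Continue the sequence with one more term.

mmmmmmmmmmmmmZZZZZZZZZZZZZZZZZzzzzzzzzzzXXXXXXXXXXXXXXXXXXX

The n-th term is 3n-2 m's then 3n+2 Z's then 2n z's then 4n-1 X's (n = 1, 2, …).
Setting n = 5 gives 13, 17, 10, 19 characters in each block.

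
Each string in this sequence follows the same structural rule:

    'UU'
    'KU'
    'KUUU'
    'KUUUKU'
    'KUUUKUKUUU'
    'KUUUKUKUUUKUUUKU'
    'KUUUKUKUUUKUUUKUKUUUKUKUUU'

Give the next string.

KUUUKUKUUUKUUUKUKUUUKUKUUUKUUUKUKUUUKUUUKU

Each term (from the third on) is the previous term followed by the one before it: term 3 = KU·UU = KUUU.
So term 8 is KUUUKUKUUUKUUUKUKUUUKUKUUU·KUUUKUKUUUKUUUKU.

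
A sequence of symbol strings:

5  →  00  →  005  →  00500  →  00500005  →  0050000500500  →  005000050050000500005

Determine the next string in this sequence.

This is a Fibonacci-style word recurrence s(k) = s(k−1)·s(k−2): e.g. 00·5 = 005.
So term 8 is 005000050050000500005·0050000500500.

0050000500500005000050050000500500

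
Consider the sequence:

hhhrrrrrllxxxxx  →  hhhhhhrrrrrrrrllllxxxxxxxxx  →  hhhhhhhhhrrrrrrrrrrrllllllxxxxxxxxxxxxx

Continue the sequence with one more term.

hhhhhhhhhhhhrrrrrrrrrrrrrrllllllllxxxxxxxxxxxxxxxxx

Reading off run lengths: h runs 3, 6, 9; r runs 5, 8, 11; l runs 2, 4, 6; x runs 5, 9, 13 — each is linear in n (n = 1, 2, …).
At n = 4 the blocks have lengths 12, 14, 8, 17.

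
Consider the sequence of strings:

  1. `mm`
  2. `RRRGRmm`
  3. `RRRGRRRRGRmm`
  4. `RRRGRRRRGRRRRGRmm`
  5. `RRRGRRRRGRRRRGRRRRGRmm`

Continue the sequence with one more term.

RRRGRRRRGRRRRGRRRRGRRRRGRmm

The strings grow by a fixed prefix RRRGR each time.
One more step from RRRGRRRRGRRRRGRRRRGRmm gives the answer.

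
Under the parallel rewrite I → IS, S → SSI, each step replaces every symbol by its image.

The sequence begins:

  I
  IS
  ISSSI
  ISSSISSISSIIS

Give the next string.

ISSSISSISSIISSSISSIISSSISSIISISSSI

Replace each of the 13 characters of ISSSISSISSIIS in place — IS SSI SSI SSI IS SSI SSI IS SSI SSI IS IS SSI — and concatenate.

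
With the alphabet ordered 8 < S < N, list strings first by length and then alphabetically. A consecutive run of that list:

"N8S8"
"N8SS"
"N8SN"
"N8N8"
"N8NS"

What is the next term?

N8NN

The successor of N8NS increments the rightmost position that isn't already N and resets every position after it to 8.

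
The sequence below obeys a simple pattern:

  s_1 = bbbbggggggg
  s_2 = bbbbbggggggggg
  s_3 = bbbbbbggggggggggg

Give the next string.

bbbbbbbggggggggggggg

Each string has the form b^{n+1} g^{2n+1}, where the shown terms are n = 3, 4, 5.
For the next term, n = 6, so the run lengths are 7, 13.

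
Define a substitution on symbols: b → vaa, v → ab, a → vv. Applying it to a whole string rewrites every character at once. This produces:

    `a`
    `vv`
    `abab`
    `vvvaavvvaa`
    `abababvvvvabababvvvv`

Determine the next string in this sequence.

φ(abababvvvvabababvvvv) expands symbol-by-symbol to vv vaa vv vaa vv vaa ab ab ab ab vv vaa vv vaa vv vaa ab ab ab ab; joining the 20 pieces gives the next term.

vvvaavvvaavvvaaababababvvvaavvvaavvvaaabababab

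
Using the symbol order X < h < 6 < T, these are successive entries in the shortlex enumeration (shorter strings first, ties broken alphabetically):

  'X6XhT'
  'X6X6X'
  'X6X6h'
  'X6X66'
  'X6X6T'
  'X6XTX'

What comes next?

The successor of X6XTX increments the rightmost position that isn't already T and resets every position after it to X.

X6XTh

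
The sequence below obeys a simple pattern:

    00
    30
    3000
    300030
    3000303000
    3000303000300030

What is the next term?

This is a Fibonacci-style word recurrence s(k) = s(k−1)·s(k−2): e.g. 30·00 = 3000.
Continuing: 3000303000300030 · 3000303000 gives term 7.

30003030003000303000303000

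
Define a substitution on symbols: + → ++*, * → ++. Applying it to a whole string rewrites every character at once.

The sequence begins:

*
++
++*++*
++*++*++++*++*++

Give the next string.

Applying the rule to each of the 16 symbols of ++*++*++++*++*++ gives the pieces ++* ++* ++ ++* ++* ++ ++* ++* ++* ++* ++ ++* ++* ++ ++* ++*, which concatenate to the answer.

++*++*++++*++*++++*++*++*++*++++*++*++++*++*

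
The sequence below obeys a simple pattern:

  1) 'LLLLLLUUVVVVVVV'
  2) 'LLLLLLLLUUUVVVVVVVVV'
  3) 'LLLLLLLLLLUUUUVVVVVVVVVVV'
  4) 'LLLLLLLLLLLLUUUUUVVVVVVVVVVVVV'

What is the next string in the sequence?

LLLLLLLLLLLLLLUUUUUUVVVVVVVVVVVVVVV

Term n consists of 2n L's, followed by n-1 U's, followed by 2n+1 V's, where the shown terms are n = 3, 4, 5, 6.
Setting n = 7 gives 14, 6, 15 characters in each block.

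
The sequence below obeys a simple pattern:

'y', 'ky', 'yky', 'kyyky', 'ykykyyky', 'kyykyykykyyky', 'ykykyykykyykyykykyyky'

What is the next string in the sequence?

From term 3 onward, concatenate the second-to-last term with the last: y·ky = yky, ky·yky = kyyky, …
The next term joins kyykyykykyyky and ykykyykykyykyykykyyky.

kyykyykykyykyykykyykykyykyykykyyky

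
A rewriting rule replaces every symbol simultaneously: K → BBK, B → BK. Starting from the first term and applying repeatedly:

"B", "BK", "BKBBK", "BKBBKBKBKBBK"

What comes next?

BKBBKBKBKBBKBKBBKBKBBKBKBKBBK

Rewriting each symbol of BKBBKBKBKBBK: B→BK, K→BBK, B→BK, B→BK, K→BBK, B→BK, K→BBK, B→BK, K→BBK, B→BK, B→BK, K→BBK, which concatenates to BK BBK BK BK BBK BK BBK BK BBK BK BK BBK.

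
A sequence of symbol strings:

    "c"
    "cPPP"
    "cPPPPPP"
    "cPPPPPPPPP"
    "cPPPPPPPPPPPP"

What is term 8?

cPPPPPPPPPPPPPPPPPPPPP

The strings grow by a fixed suffix PPP each time.
From cPPPPPPPPPPPP, 3 further steps: cPPPPPPPPPPPP → cPPPPPPPPPPPPPPP → cPPPPPPPPPPPPPPPPPP → (answer).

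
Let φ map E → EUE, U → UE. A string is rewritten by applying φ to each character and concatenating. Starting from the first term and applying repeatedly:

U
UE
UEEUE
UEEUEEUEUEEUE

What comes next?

Rewriting the 13 symbols of UEEUEEUEUEEUE one by one yields UE EUE EUE UE EUE EUE UE EUE UE EUE EUE UE EUE; concatenated:

UEEUEEUEUEEUEEUEUEEUEUEEUEEUEUEEUE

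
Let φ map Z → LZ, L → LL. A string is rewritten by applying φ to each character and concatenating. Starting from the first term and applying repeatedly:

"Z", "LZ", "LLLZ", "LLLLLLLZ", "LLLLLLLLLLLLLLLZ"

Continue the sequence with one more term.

Rewriting the 16 symbols of LLLLLLLLLLLLLLLZ one by one yields LL LL LL LL LL LL LL LL LL LL LL LL LL LL LL LZ; concatenated:

LLLLLLLLLLLLLLLLLLLLLLLLLLLLLLLZ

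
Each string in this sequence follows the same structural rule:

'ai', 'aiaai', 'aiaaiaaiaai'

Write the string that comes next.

Every step duplicates the string with 'a' between the halves.
Doubling aiaaiaaiaai with 'a' between the halves:

aiaaiaaiaaiaaiaaiaaiaai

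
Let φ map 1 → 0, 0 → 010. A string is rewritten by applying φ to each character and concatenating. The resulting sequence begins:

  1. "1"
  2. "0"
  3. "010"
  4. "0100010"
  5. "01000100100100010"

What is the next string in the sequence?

Replace each of the 17 characters of 01000100100100010 in place — 010 0 010 010 010 0 010 010 0 010 010 0 010 010 010 0 010 — and concatenate.

01000100100100010010001001000100100100010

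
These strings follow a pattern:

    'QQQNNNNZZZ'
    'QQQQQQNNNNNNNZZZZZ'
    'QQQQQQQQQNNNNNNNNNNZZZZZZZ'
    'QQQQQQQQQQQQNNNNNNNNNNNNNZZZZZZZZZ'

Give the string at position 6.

QQQQQQQQQQQQQQQQQQNNNNNNNNNNNNNNNNNNNZZZZZZZZZZZZZ

Term n consists of 3n Q's, followed by 3n+1 N's, followed by 2n+1 Z's (n = 1, 2, …).
At n = 6 the blocks have lengths 18, 19, 13.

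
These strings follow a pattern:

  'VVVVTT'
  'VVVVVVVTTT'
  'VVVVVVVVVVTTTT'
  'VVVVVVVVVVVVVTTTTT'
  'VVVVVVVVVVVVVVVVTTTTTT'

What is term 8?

VVVVVVVVVVVVVVVVVVVVVVVVVTTTTTTTTT

Each string has the form V^{3n+1} T^{n+1} (n = 1, 2, …).
For term 8, n = 8, so the run lengths are 25, 9.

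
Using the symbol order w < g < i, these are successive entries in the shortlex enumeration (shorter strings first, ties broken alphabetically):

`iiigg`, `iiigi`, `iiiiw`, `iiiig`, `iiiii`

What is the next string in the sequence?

After iiiii the length-5 strings are exhausted; the first length-6 string is 6 copies of w.

wwwwww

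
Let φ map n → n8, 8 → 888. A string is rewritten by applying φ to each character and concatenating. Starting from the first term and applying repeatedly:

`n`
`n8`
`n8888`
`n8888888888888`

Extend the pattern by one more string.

φ(n8888888888888) expands symbol-by-symbol to n8 888 888 888 888 888 888 888 888 888 888 888 888 888; joining the 14 pieces gives the next term.

n8888888888888888888888888888888888888888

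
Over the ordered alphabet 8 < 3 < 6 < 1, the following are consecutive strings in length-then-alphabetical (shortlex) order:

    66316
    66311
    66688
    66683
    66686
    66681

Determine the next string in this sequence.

Find the rightmost character of 66681 below 1, bump it to the next letter, and reset everything to its right to 8.

66638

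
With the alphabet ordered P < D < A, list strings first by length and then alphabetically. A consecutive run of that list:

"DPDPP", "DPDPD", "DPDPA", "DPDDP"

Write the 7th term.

Stepping forward 3 times from DPDDP: DPDDP → DPDDD → DPDDA, then the target.

DPDAP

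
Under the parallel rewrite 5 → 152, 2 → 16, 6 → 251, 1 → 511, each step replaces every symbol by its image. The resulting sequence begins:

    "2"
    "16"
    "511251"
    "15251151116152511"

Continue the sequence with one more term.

5111521615251151115251151151125151115216152511511

Applying the rule to each of the 17 symbols of 15251151116152511 gives the pieces 511 152 16 152 511 511 152 511 511 511 251 511 152 16 152 511 511, which concatenate to the answer.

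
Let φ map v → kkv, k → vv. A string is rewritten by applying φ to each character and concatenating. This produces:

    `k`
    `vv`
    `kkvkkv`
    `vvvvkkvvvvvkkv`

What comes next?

Rewriting the 14 symbols of vvvvkkvvvvvkkv one by one yields kkv kkv kkv kkv vv vv kkv kkv kkv kkv kkv vv vv kkv; concatenated:

kkvkkvkkvkkvvvvvkkvkkvkkvkkvkkvvvvvkkv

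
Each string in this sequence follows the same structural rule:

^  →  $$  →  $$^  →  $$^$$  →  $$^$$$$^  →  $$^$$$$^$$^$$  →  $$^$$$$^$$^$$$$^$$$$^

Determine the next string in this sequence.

Each term (from the third on) is the previous term followed by the one before it: term 3 = $$·^ = $$^.
The next term joins $$^$$$$^$$^$$$$^$$$$^ and $$^$$$$^$$^$$.

$$^$$$$^$$^$$$$^$$$$^$$^$$$$^$$^$$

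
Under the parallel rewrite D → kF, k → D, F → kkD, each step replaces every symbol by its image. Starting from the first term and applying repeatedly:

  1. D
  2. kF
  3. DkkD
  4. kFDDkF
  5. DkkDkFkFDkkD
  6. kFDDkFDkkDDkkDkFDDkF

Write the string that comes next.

Rewriting the 20 symbols of kFDDkFDkkDDkkDkFDDkF one by one yields D kkD kF kF D kkD kF D D kF kF D D kF D kkD kF kF D kkD; concatenated:

DkkDkFkFDkkDkFDDkFkFDDkFDkkDkFkFDkkD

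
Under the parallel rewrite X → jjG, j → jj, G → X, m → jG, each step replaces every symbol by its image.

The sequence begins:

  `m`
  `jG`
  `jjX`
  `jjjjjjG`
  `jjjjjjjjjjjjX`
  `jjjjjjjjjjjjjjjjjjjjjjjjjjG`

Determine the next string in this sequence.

φ(jjjjjjjjjjjjjjjjjjjjjjjjjjG) expands symbol-by-symbol to jj jj jj jj jj jj jj jj jj jj jj jj jj jj jj jj jj jj jj jj jj jj jj jj jj jj X; joining the 27 pieces gives the next term.

jjjjjjjjjjjjjjjjjjjjjjjjjjjjjjjjjjjjjjjjjjjjjjjjjjjjX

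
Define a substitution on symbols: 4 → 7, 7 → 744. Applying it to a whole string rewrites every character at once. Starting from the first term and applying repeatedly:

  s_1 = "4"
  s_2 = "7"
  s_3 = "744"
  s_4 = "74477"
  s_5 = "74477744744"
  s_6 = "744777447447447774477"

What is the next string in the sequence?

Replace each of the 21 characters of 744777447447447774477 in place — 744 7 7 744 744 744 7 7 744 7 7 744 7 7 744 744 744 7 7 744 744 — and concatenate.

7447774474474477744777447774474474477744744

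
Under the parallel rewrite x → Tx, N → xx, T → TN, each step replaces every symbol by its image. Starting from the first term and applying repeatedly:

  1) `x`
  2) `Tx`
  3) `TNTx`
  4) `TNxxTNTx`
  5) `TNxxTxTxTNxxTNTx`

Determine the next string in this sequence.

Rewriting the 16 symbols of TNxxTxTxTNxxTNTx one by one yields TN xx Tx Tx TN Tx TN Tx TN xx Tx Tx TN xx TN Tx; concatenated:

TNxxTxTxTNTxTNTxTNxxTxTxTNxxTNTx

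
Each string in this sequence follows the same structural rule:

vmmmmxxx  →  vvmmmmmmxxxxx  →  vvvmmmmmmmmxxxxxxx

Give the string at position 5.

Term n consists of n v's, followed by 2n+2 m's, followed by 2n+1 x's (n = 1, 2, …).
At n = 5 the blocks have lengths 5, 12, 11.

vvvvvmmmmmmmmmmmmxxxxxxxxxxx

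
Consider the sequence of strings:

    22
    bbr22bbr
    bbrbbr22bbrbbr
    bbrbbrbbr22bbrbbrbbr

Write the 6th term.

bbrbbrbbrbbrbbr22bbrbbrbbrbbrbbr

Every step adds bbr to the front and bbr to the end of the previous string.
From bbrbbrbbr22bbrbbrbbr, 2 further steps: bbrbbrbbr22bbrbbrbbr → bbrbbrbbrbbr22bbrbbrbbrbbr → (answer).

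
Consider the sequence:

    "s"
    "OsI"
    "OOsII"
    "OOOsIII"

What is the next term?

OOOOsIIII

s(k+1) = O·s(k)·I, so each term gains O as a prefix and I as a suffix.
So the next term is O·OOOsIII·I.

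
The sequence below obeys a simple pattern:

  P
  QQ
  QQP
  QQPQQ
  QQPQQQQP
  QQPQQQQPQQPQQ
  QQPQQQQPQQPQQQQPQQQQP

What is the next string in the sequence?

QQPQQQQPQQPQQQQPQQQQPQQPQQQQPQQPQQ

Each term (from the third on) is the previous term followed by the one before it: term 3 = QQ·P = QQP.
Continuing: QQPQQQQPQQPQQQQPQQQQP · QQPQQQQPQQPQQ gives term 8.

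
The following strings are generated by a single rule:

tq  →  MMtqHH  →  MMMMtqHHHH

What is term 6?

s(k+1) = MM·s(k)·HH, so each term gains MM as a prefix and HH as a suffix.
From MMMMtqHHHH, 3 further steps: MMMMtqHHHH → MMMMMMtqHHHHHH → MMMMMMMMtqHHHHHHHH → (answer).

MMMMMMMMMMtqHHHHHHHHHH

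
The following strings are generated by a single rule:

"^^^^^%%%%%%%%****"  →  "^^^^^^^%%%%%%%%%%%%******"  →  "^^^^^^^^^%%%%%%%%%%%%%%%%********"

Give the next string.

^^^^^^^^^^^%%%%%%%%%%%%%%%%%%%%**********

Each string has the form ^^{2n+1} %^{4n} *^{2n}, where the shown terms are n = 2, 3, 4.
At n = 5 the blocks have lengths 11, 20, 10.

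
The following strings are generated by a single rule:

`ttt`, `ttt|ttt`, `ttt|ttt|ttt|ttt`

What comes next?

ttt|ttt|ttt|ttt|ttt|ttt|ttt|ttt

s(k+1) = s(k)·|·s(k) — each term doubles the last with '|' between the halves.
So the next term is two copies of ttt|ttt|ttt|ttt with '|' between the halves.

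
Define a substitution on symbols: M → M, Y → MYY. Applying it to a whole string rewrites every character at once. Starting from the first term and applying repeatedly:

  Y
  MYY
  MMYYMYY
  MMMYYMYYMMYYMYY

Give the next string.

φ(MMMYYMYYMMYYMYY) expands symbol-by-symbol to M M M MYY MYY M MYY MYY M M MYY MYY M MYY MYY; joining the 15 pieces gives the next term.

MMMMYYMYYMMYYMYYMMMYYMYYMMYYMYY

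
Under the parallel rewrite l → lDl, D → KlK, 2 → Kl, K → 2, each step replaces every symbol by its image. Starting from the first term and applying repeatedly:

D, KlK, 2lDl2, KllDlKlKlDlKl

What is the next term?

2lDllDlKlKlDl2lDl2lDlKlKlDl2lDl

φ(KllDlKlKlDlKl) expands symbol-by-symbol to 2 lDl lDl KlK lDl 2 lDl 2 lDl KlK lDl 2 lDl; joining the 13 pieces gives the next term.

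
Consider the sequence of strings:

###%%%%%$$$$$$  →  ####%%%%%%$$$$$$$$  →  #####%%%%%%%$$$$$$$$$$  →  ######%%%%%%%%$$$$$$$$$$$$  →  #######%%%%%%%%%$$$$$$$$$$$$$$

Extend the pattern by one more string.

Reading off run lengths: # runs 3, 4, 5, 6, 7; % runs 5, 6, 7, 8, 9; $ runs 6, 8, 10, 12, 14 — each is linear in n, where the shown terms are n = 3, 4, 5, 6, 7.
For the next term, n = 8, so the run lengths are 8, 10, 16.

########%%%%%%%%%%$$$$$$$$$$$$$$$$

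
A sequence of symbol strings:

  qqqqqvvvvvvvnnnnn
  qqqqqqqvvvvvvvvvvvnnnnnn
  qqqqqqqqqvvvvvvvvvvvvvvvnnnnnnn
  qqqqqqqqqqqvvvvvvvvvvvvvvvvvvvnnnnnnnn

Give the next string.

qqqqqqqqqqqqqvvvvvvvvvvvvvvvvvvvvvvvnnnnnnnnn

Term n consists of 2n+1 q's, followed by 4n-1 v's, followed by n+3 n's, where the shown terms are n = 2, 3, 4, 5.
At n = 6 the blocks have lengths 13, 23, 9.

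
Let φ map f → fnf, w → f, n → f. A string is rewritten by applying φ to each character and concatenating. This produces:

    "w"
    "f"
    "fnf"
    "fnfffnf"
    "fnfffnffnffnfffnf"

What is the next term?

fnfffnffnffnfffnffnfffnffnfffnffnffnfffnf

φ(fnfffnffnffnfffnf) expands symbol-by-symbol to fnf f fnf fnf fnf f fnf fnf f fnf fnf f fnf fnf fnf f fnf; joining the 17 pieces gives the next term.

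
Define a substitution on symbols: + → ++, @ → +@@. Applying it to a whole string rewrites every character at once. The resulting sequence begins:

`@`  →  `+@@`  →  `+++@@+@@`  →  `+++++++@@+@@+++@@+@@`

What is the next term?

+++++++++++++++@@+@@+++@@+@@+++++++@@+@@+++@@+@@

Replace each of the 20 characters of +++++++@@+@@+++@@+@@ in place — ++ ++ ++ ++ ++ ++ ++ +@@ +@@ ++ +@@ +@@ ++ ++ ++ +@@ +@@ ++ +@@ +@@ — and concatenate.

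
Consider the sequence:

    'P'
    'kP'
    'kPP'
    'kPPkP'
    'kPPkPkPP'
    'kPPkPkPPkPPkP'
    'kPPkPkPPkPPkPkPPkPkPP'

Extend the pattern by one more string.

kPPkPkPPkPPkPkPPkPkPPkPPkPkPPkPPkP

Each term (from the third on) is the previous term followed by the one before it: term 3 = kP·P = kPP.
Continuing: kPPkPkPPkPPkPkPPkPkPP · kPPkPkPPkPPkP gives term 8.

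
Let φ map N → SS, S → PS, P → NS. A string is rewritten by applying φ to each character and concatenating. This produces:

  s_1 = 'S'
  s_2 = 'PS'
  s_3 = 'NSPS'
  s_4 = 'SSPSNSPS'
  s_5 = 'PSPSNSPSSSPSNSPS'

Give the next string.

Rewriting the 16 symbols of PSPSNSPSSSPSNSPS one by one yields NS PS NS PS SS PS NS PS PS PS NS PS SS PS NS PS; concatenated:

NSPSNSPSSSPSNSPSPSPSNSPSSSPSNSPS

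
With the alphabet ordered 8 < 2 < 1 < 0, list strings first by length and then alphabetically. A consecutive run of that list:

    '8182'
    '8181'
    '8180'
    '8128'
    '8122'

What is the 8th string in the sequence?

Stepping forward 3 times from 8122: 8122 → 8121 → 8120, then the target.

8118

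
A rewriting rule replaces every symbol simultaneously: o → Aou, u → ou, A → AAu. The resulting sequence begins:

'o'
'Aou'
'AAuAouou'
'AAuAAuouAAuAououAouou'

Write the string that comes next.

AAuAAuouAAuAAuouAououAAuAAuouAAuAououAououAAuAououAouou

φ(AAuAAuouAAuAououAouou) expands symbol-by-symbol to AAu AAu ou AAu AAu ou Aou ou AAu AAu ou AAu Aou ou Aou ou AAu Aou ou Aou ou; joining the 21 pieces gives the next term.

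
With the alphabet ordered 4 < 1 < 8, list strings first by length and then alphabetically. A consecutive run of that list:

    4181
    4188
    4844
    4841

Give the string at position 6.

Stepping forward 2 times from 4841: 4841 → 4848, then the target.

4814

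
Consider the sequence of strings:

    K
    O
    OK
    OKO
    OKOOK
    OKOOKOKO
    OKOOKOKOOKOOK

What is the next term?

OKOOKOKOOKOOKOKOOKOKO

From term 3 onward, concatenate the last term with the second-to-last: O·K = OK, OK·O = OKO, …
The next term joins OKOOKOKOOKOOK and OKOOKOKO.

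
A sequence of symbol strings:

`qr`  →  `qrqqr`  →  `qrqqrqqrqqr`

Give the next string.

Each string is two copies of the previous one joined by 'q'.
Doubling qrqqrqqrqqr with 'q' between the halves:

qrqqrqqrqqrqqrqqrqqrqqr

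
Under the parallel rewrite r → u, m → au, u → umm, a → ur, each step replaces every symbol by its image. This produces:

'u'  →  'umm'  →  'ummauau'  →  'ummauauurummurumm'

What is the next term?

Applying the rule to each of the 17 symbols of ummauauurummurumm gives the pieces umm au au ur umm ur umm umm u umm au au umm u umm au au, which concatenate to the answer.

ummauauurummurummummuummauauummuummauau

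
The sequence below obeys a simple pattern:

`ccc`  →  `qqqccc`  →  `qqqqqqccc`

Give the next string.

qqqqqqqqqccc

Each term is the previous one with qqq prepended.
So the next term is qqq·qqqqqqccc.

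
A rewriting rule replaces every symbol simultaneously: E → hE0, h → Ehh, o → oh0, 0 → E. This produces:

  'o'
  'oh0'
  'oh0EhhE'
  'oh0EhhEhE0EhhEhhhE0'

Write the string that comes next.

Replace each of the 19 characters of oh0EhhEhE0EhhEhhhE0 in place — oh0 Ehh E hE0 Ehh Ehh hE0 Ehh hE0 E hE0 Ehh Ehh hE0 Ehh Ehh Ehh hE0 E — and concatenate.

oh0EhhEhE0EhhEhhhE0EhhhE0EhE0EhhEhhhE0EhhEhhEhhhE0E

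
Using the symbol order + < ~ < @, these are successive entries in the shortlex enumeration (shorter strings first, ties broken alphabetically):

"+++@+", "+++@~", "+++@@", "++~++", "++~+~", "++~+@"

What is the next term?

Find the rightmost character of ++~+@ below @, bump it to the next letter, and reset everything to its right to +.

++~~+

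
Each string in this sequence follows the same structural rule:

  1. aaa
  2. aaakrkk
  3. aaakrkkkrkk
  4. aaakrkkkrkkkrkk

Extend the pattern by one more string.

aaakrkkkrkkkrkkkrkk

Each term is the previous one with krkk appended.
One more step from aaakrkkkrkkkrkk gives the answer.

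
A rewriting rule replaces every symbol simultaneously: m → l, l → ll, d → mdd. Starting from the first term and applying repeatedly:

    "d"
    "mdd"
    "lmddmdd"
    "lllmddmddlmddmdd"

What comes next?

lllllllmddmddlmddmddlllmddmddlmddmdd

φ(lllmddmddlmddmdd) expands symbol-by-symbol to ll ll ll l mdd mdd l mdd mdd ll l mdd mdd l mdd mdd; joining the 16 pieces gives the next term.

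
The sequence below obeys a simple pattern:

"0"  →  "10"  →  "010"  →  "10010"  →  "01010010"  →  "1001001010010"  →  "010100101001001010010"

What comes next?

This is a Fibonacci-style word recurrence s(k) = s(k−2)·s(k−1): e.g. 0·10 = 010.
The next term joins 1001001010010 and 010100101001001010010.

1001001010010010100101001001010010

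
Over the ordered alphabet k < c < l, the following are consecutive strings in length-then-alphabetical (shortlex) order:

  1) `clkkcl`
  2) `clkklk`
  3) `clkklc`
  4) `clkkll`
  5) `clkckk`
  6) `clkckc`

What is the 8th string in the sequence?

clkcck

Stepping forward 2 times from clkckc: clkckc → clkckl, then the target.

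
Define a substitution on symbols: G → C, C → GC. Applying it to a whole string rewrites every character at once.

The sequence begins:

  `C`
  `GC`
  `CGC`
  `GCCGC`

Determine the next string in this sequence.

Apply φ to GCCGC symbol by symbol: G→C, C→GC, C→GC, G→C, C→GC; joined: C GC GC C GC.

CGCGCCGC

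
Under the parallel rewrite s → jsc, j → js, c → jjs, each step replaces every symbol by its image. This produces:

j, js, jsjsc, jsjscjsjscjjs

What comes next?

Rewriting the 13 symbols of jsjscjsjscjjs one by one yields js jsc js jsc jjs js jsc js jsc jjs js js jsc; concatenated:

jsjscjsjscjjsjsjscjsjscjjsjsjsjsc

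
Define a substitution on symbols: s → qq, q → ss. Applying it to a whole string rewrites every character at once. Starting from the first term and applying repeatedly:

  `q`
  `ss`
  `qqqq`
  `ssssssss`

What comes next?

qqqqqqqqqqqqqqqq

Apply φ to ssssssss symbol by symbol: s→qq, s→qq, s→qq, s→qq, s→qq, s→qq, s→qq, s→qq; joined: qq qq qq qq qq qq qq qq.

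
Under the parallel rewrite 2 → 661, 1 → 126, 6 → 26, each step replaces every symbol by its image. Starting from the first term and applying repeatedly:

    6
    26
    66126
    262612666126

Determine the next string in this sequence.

661266612612666126262612666126

Expanding 262612666126: 2→661, 6→26, 2→661, 6→26, 1→126, 2→661, 6→26, 6→26, 6→26, 1→126, 2→661, 6→26. Concatenated: 661 26 661 26 126 661 26 26 26 126 661 26.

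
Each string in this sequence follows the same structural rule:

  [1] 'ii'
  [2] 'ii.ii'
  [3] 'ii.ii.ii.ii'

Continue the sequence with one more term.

Each string is two copies of the previous one joined by '.'.
Doubling ii.ii.ii.ii with '.' between the halves:

ii.ii.ii.ii.ii.ii.ii.ii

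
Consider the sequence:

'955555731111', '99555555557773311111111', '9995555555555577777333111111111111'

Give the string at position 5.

99999555555555555555557777777773333311111111111111111111

The n-th term is n 9's then 3n+2 5's then 2n-1 7's then n 3's then 4n 1's (n = 1, 2, …).
Setting n = 5 gives 5, 17, 9, 5, 20 characters in each block.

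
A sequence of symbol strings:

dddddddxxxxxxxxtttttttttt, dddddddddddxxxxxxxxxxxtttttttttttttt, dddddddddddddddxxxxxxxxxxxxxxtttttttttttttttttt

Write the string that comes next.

Each string has the form d^{4n-1} x^{3n+2} t^{4n+2}, where the shown terms are n = 2, 3, 4.
At n = 5 the blocks have lengths 19, 17, 22.

dddddddddddddddddddxxxxxxxxxxxxxxxxxtttttttttttttttttttttt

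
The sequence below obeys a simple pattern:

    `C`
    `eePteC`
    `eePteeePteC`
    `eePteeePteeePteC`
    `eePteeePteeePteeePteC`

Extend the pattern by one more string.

Each term is the previous one with eePte prepended.
Applying this once more to eePteeePteeePteeePteC:

eePteeePteeePteeePteeePteC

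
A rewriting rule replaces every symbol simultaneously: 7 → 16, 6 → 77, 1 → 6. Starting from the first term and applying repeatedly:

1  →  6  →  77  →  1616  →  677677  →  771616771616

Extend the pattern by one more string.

16166776771616677677

Rewriting each symbol of 771616771616: 7→16, 7→16, 1→6, 6→77, 1→6, 6→77, 7→16, 7→16, 1→6, 6→77, 1→6, 6→77, which concatenates to 16 16 6 77 6 77 16 16 6 77 6 77.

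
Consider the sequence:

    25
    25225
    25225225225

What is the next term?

25225225225225225225225

s(k+1) = s(k)·2·s(k) — each term doubles the last with '2' between the halves.
One more doubling of 25225225225 gives the answer.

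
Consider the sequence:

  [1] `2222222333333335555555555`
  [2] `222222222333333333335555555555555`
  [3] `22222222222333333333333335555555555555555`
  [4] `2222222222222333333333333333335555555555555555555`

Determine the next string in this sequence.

Each string has the form 2^{2n+1} 3^{3n-1} 5^{3n+1}, where the shown terms are n = 3, 4, 5, 6.
Setting n = 7 gives 15, 20, 22 characters in each block.

222222222222222333333333333333333335555555555555555555555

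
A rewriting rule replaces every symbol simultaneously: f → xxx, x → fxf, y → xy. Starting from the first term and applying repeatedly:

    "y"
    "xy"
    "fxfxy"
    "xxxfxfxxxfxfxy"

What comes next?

fxffxffxfxxxfxfxxxfxffxffxfxxxfxfxxxfxfxy

Applying the rule to each of the 14 symbols of xxxfxfxxxfxfxy gives the pieces fxf fxf fxf xxx fxf xxx fxf fxf fxf xxx fxf xxx fxf xy, which concatenate to the answer.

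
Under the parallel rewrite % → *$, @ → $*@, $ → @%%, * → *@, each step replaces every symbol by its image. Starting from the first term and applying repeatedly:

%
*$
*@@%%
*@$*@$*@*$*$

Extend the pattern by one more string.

Rewriting each symbol of *@$*@$*@*$*$: *→*@, @→$*@, $→@%%, *→*@, @→$*@, $→@%%, *→*@, @→$*@, *→*@, $→@%%, *→*@, $→@%%, which concatenates to *@ $*@ @%% *@ $*@ @%% *@ $*@ *@ @%% *@ @%%.

*@$*@@%%*@$*@@%%*@$*@*@@%%*@@%%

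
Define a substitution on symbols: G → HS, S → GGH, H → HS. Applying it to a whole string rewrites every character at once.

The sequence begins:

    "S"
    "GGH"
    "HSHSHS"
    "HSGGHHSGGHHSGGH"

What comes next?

Rewriting the 15 symbols of HSGGHHSGGHHSGGH one by one yields HS GGH HS HS HS HS GGH HS HS HS HS GGH HS HS HS; concatenated:

HSGGHHSHSHSHSGGHHSHSHSHSGGHHSHSHS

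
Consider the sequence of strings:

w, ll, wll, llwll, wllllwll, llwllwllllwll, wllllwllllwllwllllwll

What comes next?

llwllwllllwllwllllwllllwllwllllwll

From term 3 onward, concatenate the second-to-last term with the last: w·ll = wll, ll·wll = llwll, …
Continuing: llwllwllllwll · wllllwllllwllwllllwll gives term 8.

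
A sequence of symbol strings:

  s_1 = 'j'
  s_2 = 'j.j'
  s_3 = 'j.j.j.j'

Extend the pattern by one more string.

Every step duplicates the string with '.' between the halves.
Doubling j.j.j.j with '.' between the halves:

j.j.j.j.j.j.j.j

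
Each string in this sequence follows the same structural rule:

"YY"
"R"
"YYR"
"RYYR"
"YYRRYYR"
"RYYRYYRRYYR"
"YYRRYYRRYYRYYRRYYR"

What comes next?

Each term (from the third on) is the two preceding terms concatenated in order: term 3 = YY·R = YYR.
Continuing: RYYRYYRRYYR · YYRRYYRRYYRYYRRYYR gives term 8.

RYYRYYRRYYRYYRRYYRRYYRYYRRYYR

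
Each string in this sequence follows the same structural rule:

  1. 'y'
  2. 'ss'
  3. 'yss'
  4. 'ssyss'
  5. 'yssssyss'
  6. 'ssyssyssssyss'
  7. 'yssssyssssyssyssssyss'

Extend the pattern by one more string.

ssyssyssssyssyssssyssssyssyssssyss

Each term (from the third on) is the two preceding terms concatenated in order: term 3 = y·ss = yss.
The next term joins ssyssyssssyss and yssssyssssyssyssssyss.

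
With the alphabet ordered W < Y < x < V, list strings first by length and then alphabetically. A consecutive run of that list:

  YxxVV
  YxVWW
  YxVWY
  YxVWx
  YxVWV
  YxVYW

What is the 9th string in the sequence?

Continuing the enumeration 3 steps past YxVYW: YxVYW → YxVYY → YxVYx → (answer).

YxVYV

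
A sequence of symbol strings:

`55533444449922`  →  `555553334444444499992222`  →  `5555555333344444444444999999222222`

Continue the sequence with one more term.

55555555533333444444444444449999999922222222

Term n consists of 2n+1 5's, followed by n+1 3's, followed by 3n+2 4's, followed by 2n 9's, followed by 2n 2's (n = 1, 2, …).
Setting n = 4 gives 9, 5, 14, 8, 8 characters in each block.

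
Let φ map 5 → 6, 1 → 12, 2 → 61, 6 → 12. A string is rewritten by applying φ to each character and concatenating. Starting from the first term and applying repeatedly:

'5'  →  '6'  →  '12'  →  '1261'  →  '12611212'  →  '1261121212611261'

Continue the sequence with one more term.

12611212126112611261121212611212

Replace each of the 16 characters of 1261121212611261 in place — 12 61 12 12 12 61 12 61 12 61 12 12 12 61 12 12 — and concatenate.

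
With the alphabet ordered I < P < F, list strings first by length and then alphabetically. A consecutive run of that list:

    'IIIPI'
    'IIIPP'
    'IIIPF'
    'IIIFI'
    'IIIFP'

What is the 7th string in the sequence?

IIPII

Advancing 2 positions from IIIFP through IIIFP → IIIFF reaches term 7.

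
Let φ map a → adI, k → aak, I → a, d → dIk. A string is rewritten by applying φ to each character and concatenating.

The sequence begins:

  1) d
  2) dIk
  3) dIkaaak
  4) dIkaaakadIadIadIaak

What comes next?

Replace each of the 19 characters of dIkaaakadIadIadIaak in place — dIk a aak adI adI adI aak adI dIk a adI dIk a adI dIk a adI adI aak — and concatenate.

dIkaaakadIadIadIaakadIdIkaadIdIkaadIdIkaadIadIaak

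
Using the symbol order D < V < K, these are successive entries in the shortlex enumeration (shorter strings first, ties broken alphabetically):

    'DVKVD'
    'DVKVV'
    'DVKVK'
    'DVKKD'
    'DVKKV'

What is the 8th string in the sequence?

Stepping forward 3 times from DVKKV: DVKKV → DVKKK → DKDDD, then the target.

DKDDV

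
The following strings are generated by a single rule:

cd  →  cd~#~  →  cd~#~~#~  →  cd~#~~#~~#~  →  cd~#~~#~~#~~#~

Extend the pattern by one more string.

Each term is the previous one with ~#~ appended.
So the next term is cd~#~~#~~#~~#~·~#~.

cd~#~~#~~#~~#~~#~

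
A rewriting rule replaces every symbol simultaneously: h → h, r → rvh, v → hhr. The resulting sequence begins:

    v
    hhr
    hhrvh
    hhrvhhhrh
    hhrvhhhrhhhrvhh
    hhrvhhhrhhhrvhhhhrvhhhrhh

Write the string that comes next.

Applying the rule to each of the 25 symbols of hhrvhhhrhhhrvhhhhrvhhhrhh gives the pieces h h rvh hhr h h h rvh h h h rvh hhr h h h h rvh hhr h h h rvh h h, which concatenate to the answer.

hhrvhhhrhhhrvhhhhrvhhhrhhhhrvhhhrhhhrvhhh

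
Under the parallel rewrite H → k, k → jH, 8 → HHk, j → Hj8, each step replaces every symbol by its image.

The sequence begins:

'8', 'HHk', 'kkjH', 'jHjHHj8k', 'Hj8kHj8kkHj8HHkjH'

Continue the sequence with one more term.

Applying the rule to each of the 17 symbols of Hj8kHj8kkHj8HHkjH gives the pieces k Hj8 HHk jH k Hj8 HHk jH jH k Hj8 HHk k k jH Hj8 k, which concatenate to the answer.

kHj8HHkjHkHj8HHkjHjHkHj8HHkkkjHHj8k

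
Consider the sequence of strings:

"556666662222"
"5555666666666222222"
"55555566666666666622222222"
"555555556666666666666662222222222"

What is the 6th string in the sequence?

Term n consists of 2n-2 5's, followed by 3n 6's, followed by 2n 2's, where the shown terms are n = 2, 3, 4, 5.
For term 6, n = 7, so the run lengths are 12, 21, 14.

55555555555566666666666666666666622222222222222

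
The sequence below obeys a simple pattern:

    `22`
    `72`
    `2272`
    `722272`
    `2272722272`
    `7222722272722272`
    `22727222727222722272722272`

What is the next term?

722272227272227222727222727222722272722272

Each term (from the third on) is the two preceding terms concatenated in order: term 3 = 22·72 = 2272.
So term 8 is 7222722272722272·22727222727222722272722272.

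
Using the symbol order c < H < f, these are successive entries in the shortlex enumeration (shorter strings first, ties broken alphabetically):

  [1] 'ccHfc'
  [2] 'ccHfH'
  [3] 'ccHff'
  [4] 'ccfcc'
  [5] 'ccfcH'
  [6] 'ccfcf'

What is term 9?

ccfHf

Advancing 3 positions from ccfcf through ccfcf → ccfHc → ccfHH reaches term 9.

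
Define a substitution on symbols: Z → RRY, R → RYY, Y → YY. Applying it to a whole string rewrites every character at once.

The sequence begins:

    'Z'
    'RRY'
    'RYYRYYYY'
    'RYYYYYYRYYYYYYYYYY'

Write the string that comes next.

RYYYYYYYYYYYYYYRYYYYYYYYYYYYYYYYYYYYYY

Replace each of the 18 characters of RYYYYYYRYYYYYYYYYY in place — RYY YY YY YY YY YY YY RYY YY YY YY YY YY YY YY YY YY YY — and concatenate.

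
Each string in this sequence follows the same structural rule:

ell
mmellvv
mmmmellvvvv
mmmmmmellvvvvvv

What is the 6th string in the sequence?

mmmmmmmmmmellvvvvvvvvvv

Every step adds mm to the front and vv to the end of the previous string.
From mmmmmmellvvvvvv, 2 further steps: mmmmmmellvvvvvv → mmmmmmmmellvvvvvvvv → (answer).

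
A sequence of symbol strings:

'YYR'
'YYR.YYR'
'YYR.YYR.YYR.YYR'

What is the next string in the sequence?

YYR.YYR.YYR.YYR.YYR.YYR.YYR.YYR

s(k+1) = s(k)·.·s(k) — each term doubles the last with '.' between the halves.
So the next term is two copies of YYR.YYR.YYR.YYR with '.' between the halves.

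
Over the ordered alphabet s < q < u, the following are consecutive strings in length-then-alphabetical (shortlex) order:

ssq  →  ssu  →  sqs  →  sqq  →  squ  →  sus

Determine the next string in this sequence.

Find the rightmost character of sus below u, bump it to the next letter, and reset everything to its right to s.

suq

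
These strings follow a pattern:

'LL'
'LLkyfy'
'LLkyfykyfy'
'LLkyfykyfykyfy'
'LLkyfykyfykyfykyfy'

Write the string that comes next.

Every step adds kyfy to the end: s(k+1) = s(k)·kyfy.
So the next term is LLkyfykyfykyfykyfy·kyfy.

LLkyfykyfykyfykyfykyfy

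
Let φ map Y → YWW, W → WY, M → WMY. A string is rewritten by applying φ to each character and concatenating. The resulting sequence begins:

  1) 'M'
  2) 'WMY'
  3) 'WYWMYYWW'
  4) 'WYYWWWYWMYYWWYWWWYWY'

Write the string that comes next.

WYYWWYWWWYWYWYYWWWYWMYYWWYWWWYWYYWWWYWYWYYWWWYYWW

Replace each of the 20 characters of WYYWWWYWMYYWWYWWWYWY in place — WY YWW YWW WY WY WY YWW WY WMY YWW YWW WY WY YWW WY WY WY YWW WY YWW — and concatenate.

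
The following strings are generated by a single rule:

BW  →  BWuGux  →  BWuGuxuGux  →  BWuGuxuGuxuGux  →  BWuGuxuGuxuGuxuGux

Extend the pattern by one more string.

Each term is the previous one with uGux appended.
Applying this once more to BWuGuxuGuxuGuxuGux:

BWuGuxuGuxuGuxuGuxuGux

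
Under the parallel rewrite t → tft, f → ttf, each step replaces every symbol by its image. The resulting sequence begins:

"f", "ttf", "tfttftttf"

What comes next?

Apply φ to tfttftttf symbol by symbol: t→tft, f→ttf, t→tft, t→tft, f→ttf, t→tft, t→tft, t→tft, f→ttf; joined: tft ttf tft tft ttf tft tft tft ttf.

tftttftfttftttftfttfttftttf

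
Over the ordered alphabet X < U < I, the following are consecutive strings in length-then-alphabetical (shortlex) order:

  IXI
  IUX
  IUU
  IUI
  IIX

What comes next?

The successor of IIX increments the rightmost position that isn't already I and resets every position after it to X.

IIU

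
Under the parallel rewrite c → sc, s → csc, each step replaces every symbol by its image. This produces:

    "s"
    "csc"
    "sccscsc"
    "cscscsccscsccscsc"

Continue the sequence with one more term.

Rewriting the 17 symbols of cscscsccscsccscsc one by one yields sc csc sc csc sc csc sc sc csc sc csc sc sc csc sc csc sc; concatenated:

sccscsccscsccscscsccscsccscscsccscsccscsc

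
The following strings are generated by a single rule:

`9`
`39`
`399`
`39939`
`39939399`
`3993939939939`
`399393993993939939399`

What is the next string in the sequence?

3993939939939399393993993939939939

Each term (from the third on) is the previous term followed by the one before it: term 3 = 39·9 = 399.
The next term joins 399393993993939939399 and 3993939939939.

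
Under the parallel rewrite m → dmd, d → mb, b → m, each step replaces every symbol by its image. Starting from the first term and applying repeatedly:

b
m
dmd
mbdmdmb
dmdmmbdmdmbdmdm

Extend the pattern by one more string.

Replace each of the 15 characters of dmdmmbdmdmbdmdm in place — mb dmd mb dmd dmd m mb dmd mb dmd m mb dmd mb dmd — and concatenate.

mbdmdmbdmddmdmmbdmdmbdmdmmbdmdmbdmd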